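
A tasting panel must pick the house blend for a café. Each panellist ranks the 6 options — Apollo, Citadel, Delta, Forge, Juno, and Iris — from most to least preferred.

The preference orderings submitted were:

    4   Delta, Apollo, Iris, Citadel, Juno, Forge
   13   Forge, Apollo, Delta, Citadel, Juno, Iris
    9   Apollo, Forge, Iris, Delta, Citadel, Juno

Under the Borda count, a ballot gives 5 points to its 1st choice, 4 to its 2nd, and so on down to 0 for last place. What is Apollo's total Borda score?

Borda scores:
  Apollo: 4·4 + 13·4 + 9·5 = 113
  Citadel: 4·2 + 13·2 + 9·1 = 43
  Delta: 4·5 + 13·3 + 9·2 = 77
  Forge: 4·0 + 13·5 + 9·4 = 101
  Juno: 4·1 + 13·1 + 9·0 = 17
  Iris: 4·3 + 13·0 + 9·3 = 39

113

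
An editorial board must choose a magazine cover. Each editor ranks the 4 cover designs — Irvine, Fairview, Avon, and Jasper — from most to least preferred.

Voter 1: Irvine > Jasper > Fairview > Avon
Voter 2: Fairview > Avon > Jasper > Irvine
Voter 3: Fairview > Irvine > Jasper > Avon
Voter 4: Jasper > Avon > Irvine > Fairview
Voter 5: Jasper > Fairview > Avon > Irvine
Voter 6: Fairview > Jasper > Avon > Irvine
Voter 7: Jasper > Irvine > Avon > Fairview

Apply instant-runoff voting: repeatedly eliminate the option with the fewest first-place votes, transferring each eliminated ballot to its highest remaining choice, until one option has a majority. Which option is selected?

Jasper

Round 1: Fairview 3, Jasper 3, Irvine 1, Avon 0. Avon has the fewest and is eliminated.
Round 2: Fairview 3, Jasper 3, Irvine 1. Irvine has the fewest and is eliminated.
Round 3: Jasper 4, Fairview 3. Jasper has a majority.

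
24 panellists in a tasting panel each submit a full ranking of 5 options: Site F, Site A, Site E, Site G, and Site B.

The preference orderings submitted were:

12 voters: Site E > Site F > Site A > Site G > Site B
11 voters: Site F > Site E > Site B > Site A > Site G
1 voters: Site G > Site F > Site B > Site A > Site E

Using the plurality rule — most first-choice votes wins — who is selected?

First-place vote totals:
  Site F: 11
  Site A: 0
  Site E: 12
  Site G: 1
  Site B: 0
Site E has the most first-place votes.

Site E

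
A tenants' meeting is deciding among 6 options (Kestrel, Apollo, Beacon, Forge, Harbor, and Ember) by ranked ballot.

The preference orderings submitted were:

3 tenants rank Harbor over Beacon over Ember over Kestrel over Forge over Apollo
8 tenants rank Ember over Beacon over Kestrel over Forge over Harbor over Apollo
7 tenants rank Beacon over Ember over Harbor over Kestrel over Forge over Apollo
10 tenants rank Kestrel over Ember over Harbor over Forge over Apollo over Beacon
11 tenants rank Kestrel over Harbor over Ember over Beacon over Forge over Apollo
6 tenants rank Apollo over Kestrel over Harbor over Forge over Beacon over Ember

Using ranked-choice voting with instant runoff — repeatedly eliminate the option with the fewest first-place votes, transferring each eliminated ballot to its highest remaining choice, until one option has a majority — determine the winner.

Round 1: Kestrel 21, Ember 8, Beacon 7, Apollo 6, Harbor 3, Forge 0. Forge has the fewest and is eliminated.
Round 2: Kestrel 21, Ember 8, Beacon 7, Apollo 6, Harbor 3. Harbor has the fewest and is eliminated.
Round 3: Kestrel 21, Beacon 10, Ember 8, Apollo 6. Apollo has the fewest and is eliminated.
Round 4: Kestrel 27, Beacon 10, Ember 8. Kestrel has a majority.

Kestrel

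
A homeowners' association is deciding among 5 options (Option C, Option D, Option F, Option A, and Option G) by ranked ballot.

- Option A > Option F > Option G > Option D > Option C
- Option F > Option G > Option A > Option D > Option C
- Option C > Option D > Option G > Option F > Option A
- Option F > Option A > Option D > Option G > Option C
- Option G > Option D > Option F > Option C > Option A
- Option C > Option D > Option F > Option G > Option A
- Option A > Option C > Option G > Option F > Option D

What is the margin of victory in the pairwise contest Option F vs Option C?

Ballots ranking Option F above Option C: 4.
Ballots ranking Option C above Option F: 3.
Option F wins 4–3, a margin of 1.

1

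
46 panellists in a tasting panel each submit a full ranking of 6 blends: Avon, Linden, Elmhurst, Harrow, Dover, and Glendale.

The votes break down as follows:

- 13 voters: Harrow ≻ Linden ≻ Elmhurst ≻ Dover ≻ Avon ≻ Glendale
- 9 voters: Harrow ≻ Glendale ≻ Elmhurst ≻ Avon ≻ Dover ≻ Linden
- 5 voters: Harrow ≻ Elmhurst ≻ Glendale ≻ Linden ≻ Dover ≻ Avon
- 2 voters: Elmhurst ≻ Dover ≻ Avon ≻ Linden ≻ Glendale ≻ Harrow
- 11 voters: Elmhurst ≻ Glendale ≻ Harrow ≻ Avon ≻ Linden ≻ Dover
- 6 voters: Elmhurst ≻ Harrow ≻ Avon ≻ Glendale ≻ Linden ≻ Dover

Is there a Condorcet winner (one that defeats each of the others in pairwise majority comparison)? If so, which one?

Head-to-head results (46 voters total):
Avon vs Linden: Avon wins 28–18.
Avon vs Elmhurst: Elmhurst wins 46–0.
Avon vs Harrow: Harrow wins 44–2.
Avon vs Dover: Avon wins 26–20.
Avon vs Glendale: Glendale wins 25–21.
Linden vs Elmhurst: Elmhurst wins 33–13.
Linden vs Harrow: Harrow wins 44–2.
Linden vs Dover: Linden wins 35–11.
Linden vs Glendale: Glendale wins 31–15.
Elmhurst vs Harrow: Harrow wins 27–19.
Elmhurst vs Dover: Elmhurst wins 46–0.
Elmhurst vs Glendale: Elmhurst wins 37–9.
Harrow vs Dover: Harrow wins 44–2.
Harrow vs Glendale: Harrow wins 33–13.
Dover vs Glendale: Glendale wins 31–15.
Harrow beats each rival — Avon (44–2), Linden (44–2), Elmhurst (27–19), Dover (44–2), Glendale (33–13) — so Harrow is the Condorcet winner.

Harrow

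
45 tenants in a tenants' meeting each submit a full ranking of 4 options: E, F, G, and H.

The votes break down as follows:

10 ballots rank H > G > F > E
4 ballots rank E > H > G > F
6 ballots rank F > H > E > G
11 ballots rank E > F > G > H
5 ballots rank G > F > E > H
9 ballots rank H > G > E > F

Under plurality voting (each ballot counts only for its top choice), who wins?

First-place vote totals:
  E: 15
  F: 6
  G: 5
  H: 19
H has the most first-place votes.

H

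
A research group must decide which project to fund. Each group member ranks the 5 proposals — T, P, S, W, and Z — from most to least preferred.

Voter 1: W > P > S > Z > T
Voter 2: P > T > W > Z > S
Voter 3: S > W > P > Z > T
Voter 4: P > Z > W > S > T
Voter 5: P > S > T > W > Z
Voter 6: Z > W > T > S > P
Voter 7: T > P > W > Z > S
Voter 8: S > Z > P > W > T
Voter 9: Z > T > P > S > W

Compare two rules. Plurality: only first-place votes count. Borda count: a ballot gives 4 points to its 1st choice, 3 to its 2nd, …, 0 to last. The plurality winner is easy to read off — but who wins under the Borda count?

Plurality first-place counts: T 1, P 3, S 2, W 1, Z 2 → P.
Borda totals: T 14, P 24, S 16, W 18, Z 18 → P.

P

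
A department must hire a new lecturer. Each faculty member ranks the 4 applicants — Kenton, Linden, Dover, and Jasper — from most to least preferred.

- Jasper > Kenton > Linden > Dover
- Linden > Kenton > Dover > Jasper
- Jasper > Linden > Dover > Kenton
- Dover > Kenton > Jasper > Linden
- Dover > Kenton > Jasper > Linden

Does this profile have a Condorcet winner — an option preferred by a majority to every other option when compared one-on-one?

No

Head-to-head results (5 voters total):
Kenton vs Linden: Kenton wins 3–2.
Kenton vs Dover: Dover wins 3–2.
Kenton vs Jasper: Kenton wins 3–2.
Linden vs Dover: Linden wins 3–2.
Linden vs Jasper: Jasper wins 4–1.
Dover vs Jasper: Dover wins 3–2.
No candidate beats all others: Kenton beats Linden beats Dover beats Kenton, a majority cycle.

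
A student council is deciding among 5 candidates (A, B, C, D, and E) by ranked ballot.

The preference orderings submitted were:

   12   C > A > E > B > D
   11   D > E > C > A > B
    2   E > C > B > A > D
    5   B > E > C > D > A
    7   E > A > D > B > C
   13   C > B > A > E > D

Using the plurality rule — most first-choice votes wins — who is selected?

First-place vote totals:
  A: 0
  B: 5
  C: 25
  D: 11
  E: 9
C has the most first-place votes.

C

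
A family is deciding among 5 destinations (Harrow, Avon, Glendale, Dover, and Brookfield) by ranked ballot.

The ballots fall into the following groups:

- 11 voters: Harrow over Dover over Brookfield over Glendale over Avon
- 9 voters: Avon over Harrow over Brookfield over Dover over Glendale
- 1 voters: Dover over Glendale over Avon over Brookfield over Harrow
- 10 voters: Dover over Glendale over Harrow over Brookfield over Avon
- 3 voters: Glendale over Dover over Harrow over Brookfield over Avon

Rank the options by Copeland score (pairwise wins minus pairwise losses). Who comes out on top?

Harrow

Pairwise results:
  Harrow vs Avon: Harrow wins 24–10.
  Harrow vs Glendale: Harrow wins 20–14.
  Harrow vs Dover: Harrow wins 20–14.
  Harrow vs Brookfield: Harrow wins 33–1.
  Avon vs Glendale: Glendale wins 25–9.
  Avon vs Dover: Dover wins 25–9.
  Avon vs Brookfield: Brookfield wins 24–10.
  Glendale vs Dover: Dover wins 31–3.
  Glendale vs Brookfield: Brookfield wins 20–14.
  Dover vs Brookfield: Dover wins 25–9.
Copeland scores (wins − losses):
  Harrow: 4 − 0 = 4
  Avon: 0 − 4 = -4
  Glendale: 1 − 3 = -2
  Dover: 3 − 1 = 2
  Brookfield: 2 − 2 = 0
Harrow has the best Copeland score.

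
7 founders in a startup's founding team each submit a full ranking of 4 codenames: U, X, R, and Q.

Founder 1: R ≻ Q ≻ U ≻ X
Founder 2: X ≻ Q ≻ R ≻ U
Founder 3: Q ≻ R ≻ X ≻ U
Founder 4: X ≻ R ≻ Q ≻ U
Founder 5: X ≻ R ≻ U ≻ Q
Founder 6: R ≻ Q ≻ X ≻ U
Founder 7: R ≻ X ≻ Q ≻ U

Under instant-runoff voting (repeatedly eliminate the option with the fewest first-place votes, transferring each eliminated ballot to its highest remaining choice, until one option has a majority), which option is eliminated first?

U

Round 1: X 3, R 3, Q 1, U 0. U has the fewest and is eliminated.
Round 2: X 3, R 3, Q 1. Q has the fewest and is eliminated.
Round 3: R 4, X 3. R has a majority.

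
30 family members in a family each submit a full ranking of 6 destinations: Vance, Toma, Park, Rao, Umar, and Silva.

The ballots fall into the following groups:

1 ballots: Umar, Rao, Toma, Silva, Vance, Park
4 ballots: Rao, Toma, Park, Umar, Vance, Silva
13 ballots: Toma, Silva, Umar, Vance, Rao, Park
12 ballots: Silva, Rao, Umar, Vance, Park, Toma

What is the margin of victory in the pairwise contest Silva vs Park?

Ballots ranking Silva above Park: 1+13+12 = 26.
Ballots ranking Park above Silva: 4.
Silva wins 26–4, a margin of 22.

22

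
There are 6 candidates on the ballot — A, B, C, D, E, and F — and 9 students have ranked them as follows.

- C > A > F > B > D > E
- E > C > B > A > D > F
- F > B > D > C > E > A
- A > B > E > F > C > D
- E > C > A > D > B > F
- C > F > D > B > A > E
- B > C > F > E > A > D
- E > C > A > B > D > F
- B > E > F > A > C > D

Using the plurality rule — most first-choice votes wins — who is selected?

First-place vote totals:
  A: 1
  B: 2
  C: 2
  D: 0
  E: 3
  F: 1
E has the most first-place votes.

E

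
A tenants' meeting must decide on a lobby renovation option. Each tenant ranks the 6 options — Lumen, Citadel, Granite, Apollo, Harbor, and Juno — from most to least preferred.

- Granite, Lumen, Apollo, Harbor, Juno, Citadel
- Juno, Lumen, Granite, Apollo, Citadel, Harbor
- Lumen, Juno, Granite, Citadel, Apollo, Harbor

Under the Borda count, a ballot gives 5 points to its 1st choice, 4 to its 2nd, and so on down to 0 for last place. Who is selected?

Borda scores:
  Lumen: 4 + 4 + 5 = 13
  Citadel: 0 + 1 + 2 = 3
  Granite: 5 + 3 + 3 = 11
  Apollo: 3 + 2 + 1 = 6
  Harbor: 2 + 0 + 0 = 2
  Juno: 1 + 5 + 4 = 10
Lumen has the highest total.

Lumen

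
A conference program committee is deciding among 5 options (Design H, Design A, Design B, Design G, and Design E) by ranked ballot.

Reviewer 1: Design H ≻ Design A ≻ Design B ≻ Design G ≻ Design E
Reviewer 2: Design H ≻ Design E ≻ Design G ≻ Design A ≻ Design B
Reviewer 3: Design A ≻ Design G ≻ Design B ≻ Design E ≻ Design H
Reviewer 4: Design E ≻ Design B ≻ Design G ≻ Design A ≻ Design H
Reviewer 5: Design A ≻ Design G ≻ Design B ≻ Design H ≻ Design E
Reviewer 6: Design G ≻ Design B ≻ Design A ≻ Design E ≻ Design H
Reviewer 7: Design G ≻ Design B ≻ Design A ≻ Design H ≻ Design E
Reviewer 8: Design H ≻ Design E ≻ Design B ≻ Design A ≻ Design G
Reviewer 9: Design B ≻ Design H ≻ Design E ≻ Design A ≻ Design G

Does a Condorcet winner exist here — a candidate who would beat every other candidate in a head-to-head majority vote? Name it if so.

Head-to-head results (9 voters total):
Design H vs Design A: Design A wins 5–4.
Design H vs Design B: Design B wins 6–3.
Design H vs Design G: Design G wins 5–4.
Design H vs Design E: Design H wins 6–3.
Design A vs Design B: Design B wins 5–4.
Design A vs Design G: Design A wins 5–4.
Design A vs Design E: Design A wins 5–4.
Design B vs Design G: Design G wins 5–4.
Design B vs Design E: Design B wins 6–3.
Design G vs Design E: Design G wins 5–4.
No candidate beats all others: Design A beats Design G beats Design B beats Design A, a majority cycle.

There is no Condorcet winner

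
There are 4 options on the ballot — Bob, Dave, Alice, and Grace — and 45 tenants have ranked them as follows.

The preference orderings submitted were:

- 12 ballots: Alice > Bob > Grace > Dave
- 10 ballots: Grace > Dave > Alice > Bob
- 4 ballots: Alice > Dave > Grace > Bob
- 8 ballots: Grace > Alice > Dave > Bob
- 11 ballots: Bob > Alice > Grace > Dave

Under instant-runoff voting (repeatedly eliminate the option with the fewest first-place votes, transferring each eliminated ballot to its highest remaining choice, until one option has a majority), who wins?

Round 1: Grace 18, Alice 16, Bob 11, Dave 0. Dave has the fewest and is eliminated.
Round 2: Grace 18, Alice 16, Bob 11. Bob has the fewest and is eliminated.
Round 3: Alice 27, Grace 18. Alice has a majority.

Alice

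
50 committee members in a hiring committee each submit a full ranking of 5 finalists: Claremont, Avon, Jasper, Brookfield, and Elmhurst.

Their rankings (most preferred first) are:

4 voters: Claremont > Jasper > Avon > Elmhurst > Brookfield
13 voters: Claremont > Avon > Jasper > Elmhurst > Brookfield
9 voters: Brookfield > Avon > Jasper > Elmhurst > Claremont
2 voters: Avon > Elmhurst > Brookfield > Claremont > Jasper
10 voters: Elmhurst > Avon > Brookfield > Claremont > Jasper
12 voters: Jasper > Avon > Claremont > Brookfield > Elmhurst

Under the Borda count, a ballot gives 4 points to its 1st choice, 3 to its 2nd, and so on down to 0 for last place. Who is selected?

Borda scores:
  Claremont: 4·4 + 13·4 + 9·0 + 2·1 + 10·1 + 12·2 = 104
  Avon: 4·2 + 13·3 + 9·3 + 2·4 + 10·3 + 12·3 = 148
  Jasper: 4·3 + 13·2 + 9·2 + 2·0 + 10·0 + 12·4 = 104
  Brookfield: 4·0 + 13·0 + 9·4 + 2·2 + 10·2 + 12·1 = 72
  Elmhurst: 4·1 + 13·1 + 9·1 + 2·3 + 10·4 + 12·0 = 72
Avon has the highest total.

Avon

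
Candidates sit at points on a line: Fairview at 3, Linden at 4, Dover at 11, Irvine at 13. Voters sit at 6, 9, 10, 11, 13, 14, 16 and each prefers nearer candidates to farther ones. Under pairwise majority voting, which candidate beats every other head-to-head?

Dover

With single-peaked preferences on a line, the Condorcet winner is the candidate closest to the median voter.
The median voter (position 11) is closest to Dover at 11.
Check: Dover vs Linden — voters closer to Dover: 6 of 7.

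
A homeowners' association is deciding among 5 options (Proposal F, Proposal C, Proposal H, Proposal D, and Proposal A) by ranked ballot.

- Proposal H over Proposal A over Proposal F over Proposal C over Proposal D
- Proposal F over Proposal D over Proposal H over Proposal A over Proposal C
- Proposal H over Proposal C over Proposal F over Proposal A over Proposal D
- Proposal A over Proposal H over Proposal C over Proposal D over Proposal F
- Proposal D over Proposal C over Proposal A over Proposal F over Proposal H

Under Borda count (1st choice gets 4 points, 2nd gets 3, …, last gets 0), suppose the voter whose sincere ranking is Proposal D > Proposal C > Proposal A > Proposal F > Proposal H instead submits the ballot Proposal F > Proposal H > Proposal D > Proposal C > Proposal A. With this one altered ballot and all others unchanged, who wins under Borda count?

Borda totals with the altered ballot: Proposal F 12, Proposal C 7, Proposal H 16, Proposal D 6, Proposal A 9.
The winner is unchanged: still Proposal H.

Proposal H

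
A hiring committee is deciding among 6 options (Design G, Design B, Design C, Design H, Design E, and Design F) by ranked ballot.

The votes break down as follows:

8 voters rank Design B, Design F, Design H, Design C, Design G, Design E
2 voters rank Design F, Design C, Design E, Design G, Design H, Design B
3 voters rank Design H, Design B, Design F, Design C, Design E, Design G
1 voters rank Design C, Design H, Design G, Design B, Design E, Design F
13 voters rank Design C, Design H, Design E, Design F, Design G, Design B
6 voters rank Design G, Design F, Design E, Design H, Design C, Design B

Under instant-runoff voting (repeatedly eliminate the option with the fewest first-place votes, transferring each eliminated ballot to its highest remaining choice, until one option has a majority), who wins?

Design C

Round 1: Design C 14, Design B 8, Design G 6, Design H 3, Design F 2, Design E 0. Design E has the fewest and is eliminated.
Round 2: Design C 14, Design B 8, Design G 6, Design H 3, Design F 2. Design F has the fewest and is eliminated.
Round 3: Design C 16, Design B 8, Design G 6, Design H 3. Design H has the fewest and is eliminated.
Round 4: Design C 16, Design B 11, Design G 6. Design G has the fewest and is eliminated.
Round 5: Design C 22, Design B 11. Design C has a majority.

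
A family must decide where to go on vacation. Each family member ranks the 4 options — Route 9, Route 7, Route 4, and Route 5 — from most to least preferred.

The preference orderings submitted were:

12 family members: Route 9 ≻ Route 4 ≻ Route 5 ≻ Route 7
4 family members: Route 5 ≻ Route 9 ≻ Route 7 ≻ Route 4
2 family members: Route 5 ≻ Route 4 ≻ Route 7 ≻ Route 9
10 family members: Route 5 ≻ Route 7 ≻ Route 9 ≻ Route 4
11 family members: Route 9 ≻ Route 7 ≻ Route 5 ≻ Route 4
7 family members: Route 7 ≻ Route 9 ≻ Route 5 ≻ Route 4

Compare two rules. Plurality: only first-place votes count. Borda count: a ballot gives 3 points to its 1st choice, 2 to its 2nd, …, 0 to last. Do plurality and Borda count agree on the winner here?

Yes

Plurality first-place counts: Route 9 23, Route 7 7, Route 4 0, Route 5 16 → Route 9.
Borda totals: Route 9 101, Route 7 69, Route 4 28, Route 5 78 → Route 9.
The two rules agree on Route 9.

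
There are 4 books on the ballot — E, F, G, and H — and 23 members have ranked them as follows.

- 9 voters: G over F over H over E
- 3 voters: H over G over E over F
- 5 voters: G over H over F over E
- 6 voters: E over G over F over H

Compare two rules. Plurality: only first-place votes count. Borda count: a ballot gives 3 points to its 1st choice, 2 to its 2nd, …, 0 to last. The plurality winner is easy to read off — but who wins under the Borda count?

Plurality first-place counts: E 6, F 0, G 14, H 3 → G.
Borda totals: E 21, F 29, G 60, H 28 → G.

G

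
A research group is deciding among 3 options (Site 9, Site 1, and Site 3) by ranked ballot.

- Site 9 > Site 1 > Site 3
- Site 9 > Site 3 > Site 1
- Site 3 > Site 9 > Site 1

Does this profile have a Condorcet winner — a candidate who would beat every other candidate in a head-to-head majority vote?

Head-to-head results (3 voters total):
Site 9 vs Site 1: Site 9 wins 3–0.
Site 9 vs Site 3: Site 9 wins 2–1.
Site 1 vs Site 3: Site 3 wins 2–1.
Site 9 beats each rival — Site 1 (3–0), Site 3 (2–1) — so Site 9 is the Condorcet winner.

Yes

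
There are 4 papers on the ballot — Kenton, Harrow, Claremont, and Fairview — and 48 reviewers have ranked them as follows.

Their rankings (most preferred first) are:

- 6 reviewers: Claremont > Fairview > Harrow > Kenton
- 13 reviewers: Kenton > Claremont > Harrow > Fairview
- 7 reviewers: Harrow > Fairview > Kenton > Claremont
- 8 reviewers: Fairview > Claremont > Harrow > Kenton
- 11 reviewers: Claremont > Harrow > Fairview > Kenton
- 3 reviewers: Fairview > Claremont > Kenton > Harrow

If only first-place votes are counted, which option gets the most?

First-place vote totals:
  Kenton: 13
  Harrow: 7
  Claremont: 17
  Fairview: 11
Claremont has the most first-place votes.

Claremont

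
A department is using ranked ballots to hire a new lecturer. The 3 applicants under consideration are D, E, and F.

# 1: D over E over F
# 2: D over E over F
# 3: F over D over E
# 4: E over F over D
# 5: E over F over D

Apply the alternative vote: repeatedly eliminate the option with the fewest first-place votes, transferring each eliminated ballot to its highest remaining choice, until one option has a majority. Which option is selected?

Round 1: D 2, E 2, F 1. F has the fewest and is eliminated.
Round 2: D 3, E 2. D has a majority.

D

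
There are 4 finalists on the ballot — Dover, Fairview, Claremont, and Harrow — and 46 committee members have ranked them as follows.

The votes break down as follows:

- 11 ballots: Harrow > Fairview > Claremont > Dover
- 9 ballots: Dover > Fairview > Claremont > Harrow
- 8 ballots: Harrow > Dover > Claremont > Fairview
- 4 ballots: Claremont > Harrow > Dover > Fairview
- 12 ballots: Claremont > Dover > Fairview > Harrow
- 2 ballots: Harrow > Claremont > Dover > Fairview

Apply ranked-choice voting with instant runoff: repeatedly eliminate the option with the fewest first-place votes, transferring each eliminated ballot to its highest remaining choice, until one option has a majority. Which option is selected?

Round 1: Harrow 21, Claremont 16, Dover 9, Fairview 0. Fairview has the fewest and is eliminated.
Round 2: Harrow 21, Claremont 16, Dover 9. Dover has the fewest and is eliminated.
Round 3: Claremont 25, Harrow 21. Claremont has a majority.

Claremont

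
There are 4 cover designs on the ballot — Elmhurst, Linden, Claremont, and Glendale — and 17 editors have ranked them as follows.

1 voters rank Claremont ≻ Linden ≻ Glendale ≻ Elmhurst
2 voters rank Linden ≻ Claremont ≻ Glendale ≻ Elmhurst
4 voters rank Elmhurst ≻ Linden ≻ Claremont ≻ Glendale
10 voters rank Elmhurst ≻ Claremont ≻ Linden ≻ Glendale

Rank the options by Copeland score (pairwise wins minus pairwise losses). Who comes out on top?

Elmhurst

Pairwise results:
  Elmhurst vs Linden: Elmhurst wins 14–3.
  Elmhurst vs Claremont: Elmhurst wins 14–3.
  Elmhurst vs Glendale: Elmhurst wins 14–3.
  Linden vs Claremont: Claremont wins 11–6.
  Linden vs Glendale: Linden wins 17–0.
  Claremont vs Glendale: Claremont wins 17–0.
Copeland scores (wins − losses):
  Elmhurst: 3 − 0 = 3
  Linden: 1 − 2 = -1
  Claremont: 2 − 1 = 1
  Glendale: 0 − 3 = -3
Elmhurst has the best Copeland score.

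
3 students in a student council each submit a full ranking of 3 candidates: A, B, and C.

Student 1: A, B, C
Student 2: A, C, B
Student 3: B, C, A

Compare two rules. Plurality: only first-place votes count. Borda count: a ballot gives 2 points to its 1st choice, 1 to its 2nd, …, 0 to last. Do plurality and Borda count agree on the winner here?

Plurality first-place counts: A 2, B 1, C 0 → A.
Borda totals: A 4, B 3, C 2 → A.
The two rules agree on A.

Yes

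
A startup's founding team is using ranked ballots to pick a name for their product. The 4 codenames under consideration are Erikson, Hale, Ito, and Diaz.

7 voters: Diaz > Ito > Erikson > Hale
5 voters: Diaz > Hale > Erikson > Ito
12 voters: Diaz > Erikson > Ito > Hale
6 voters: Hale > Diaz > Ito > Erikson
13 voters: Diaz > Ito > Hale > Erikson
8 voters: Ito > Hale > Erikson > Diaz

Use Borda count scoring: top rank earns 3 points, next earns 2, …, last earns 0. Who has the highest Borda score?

Diaz

Borda scores:
  Erikson: 7·1 + 5·1 + 12·2 + 6·0 + 13·0 + 8·1 = 44
  Hale: 7·0 + 5·2 + 12·0 + 6·3 + 13·1 + 8·2 = 57
  Ito: 7·2 + 5·0 + 12·1 + 6·1 + 13·2 + 8·3 = 82
  Diaz: 7·3 + 5·3 + 12·3 + 6·2 + 13·3 + 8·0 = 123
Diaz has the highest total.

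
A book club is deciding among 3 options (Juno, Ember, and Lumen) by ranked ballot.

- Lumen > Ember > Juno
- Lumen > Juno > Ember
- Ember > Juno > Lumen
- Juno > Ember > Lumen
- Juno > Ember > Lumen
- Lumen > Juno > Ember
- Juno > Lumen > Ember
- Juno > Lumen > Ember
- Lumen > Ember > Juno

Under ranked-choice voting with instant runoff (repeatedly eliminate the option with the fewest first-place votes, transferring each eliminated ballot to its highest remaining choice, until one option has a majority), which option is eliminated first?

Round 1: Juno 4, Lumen 4, Ember 1. Ember has the fewest and is eliminated.
Round 2: Juno 5, Lumen 4. Juno has a majority.

Ember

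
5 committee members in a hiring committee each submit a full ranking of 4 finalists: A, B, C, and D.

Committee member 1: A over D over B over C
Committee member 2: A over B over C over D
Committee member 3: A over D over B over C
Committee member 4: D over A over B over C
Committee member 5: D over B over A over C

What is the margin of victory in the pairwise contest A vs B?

Ballots ranking A above B: 4.
Ballots ranking B above A: 1.
A wins 4–1, a margin of 3.

3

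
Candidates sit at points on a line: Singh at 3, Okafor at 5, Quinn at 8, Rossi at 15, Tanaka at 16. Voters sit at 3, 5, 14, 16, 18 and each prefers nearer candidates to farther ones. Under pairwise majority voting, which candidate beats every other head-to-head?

Rossi

With single-peaked preferences on a line, the Condorcet winner is the candidate closest to the median voter.
The median voter (position 14) is closest to Rossi at 15.
Check: Rossi vs Singh — voters closer to Rossi: 3 of 5.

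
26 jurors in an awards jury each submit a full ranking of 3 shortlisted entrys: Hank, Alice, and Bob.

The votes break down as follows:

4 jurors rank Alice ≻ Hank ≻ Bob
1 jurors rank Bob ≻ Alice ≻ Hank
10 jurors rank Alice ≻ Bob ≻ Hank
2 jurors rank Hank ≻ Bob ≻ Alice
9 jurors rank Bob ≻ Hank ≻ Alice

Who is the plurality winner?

First-place vote totals:
  Hank: 2
  Alice: 14
  Bob: 10
Alice has the most first-place votes.

Alice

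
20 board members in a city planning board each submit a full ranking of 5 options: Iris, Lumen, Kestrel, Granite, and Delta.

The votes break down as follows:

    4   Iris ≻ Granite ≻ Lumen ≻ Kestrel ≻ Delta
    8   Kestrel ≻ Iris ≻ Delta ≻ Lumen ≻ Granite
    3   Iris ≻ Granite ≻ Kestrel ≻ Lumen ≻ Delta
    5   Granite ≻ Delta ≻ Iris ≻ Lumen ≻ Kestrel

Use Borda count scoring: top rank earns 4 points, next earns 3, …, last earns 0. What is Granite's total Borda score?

Borda scores:
  Iris: 4·4 + 8·3 + 3·4 + 5·2 = 62
  Lumen: 4·2 + 8·1 + 3·1 + 5·1 = 24
  Kestrel: 4·1 + 8·4 + 3·2 + 5·0 = 42
  Granite: 4·3 + 8·0 + 3·3 + 5·4 = 41
  Delta: 4·0 + 8·2 + 3·0 + 5·3 = 31

41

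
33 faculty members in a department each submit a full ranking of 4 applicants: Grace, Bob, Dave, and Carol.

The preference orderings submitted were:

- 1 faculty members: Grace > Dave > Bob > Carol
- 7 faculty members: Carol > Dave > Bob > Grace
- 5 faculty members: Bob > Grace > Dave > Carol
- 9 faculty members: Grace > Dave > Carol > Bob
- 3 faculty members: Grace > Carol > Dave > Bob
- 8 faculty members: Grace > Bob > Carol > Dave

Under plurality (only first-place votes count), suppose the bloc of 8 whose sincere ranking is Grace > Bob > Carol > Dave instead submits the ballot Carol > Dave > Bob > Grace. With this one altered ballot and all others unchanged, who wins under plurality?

First-place totals with the altered ballot: Grace 13, Bob 5, Dave 0, Carol 15.
The switch changes the winner from Grace to Carol.

Carol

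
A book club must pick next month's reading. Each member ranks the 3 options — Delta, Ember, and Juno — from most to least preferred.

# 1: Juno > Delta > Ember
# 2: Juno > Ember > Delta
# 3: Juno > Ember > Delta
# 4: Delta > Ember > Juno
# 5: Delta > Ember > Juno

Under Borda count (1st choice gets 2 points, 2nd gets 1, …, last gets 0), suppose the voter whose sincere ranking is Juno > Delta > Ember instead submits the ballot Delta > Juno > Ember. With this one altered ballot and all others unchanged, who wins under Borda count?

Delta

Borda totals with the altered ballot: Delta 6, Ember 4, Juno 5.
The switch changes the winner from Juno to Delta.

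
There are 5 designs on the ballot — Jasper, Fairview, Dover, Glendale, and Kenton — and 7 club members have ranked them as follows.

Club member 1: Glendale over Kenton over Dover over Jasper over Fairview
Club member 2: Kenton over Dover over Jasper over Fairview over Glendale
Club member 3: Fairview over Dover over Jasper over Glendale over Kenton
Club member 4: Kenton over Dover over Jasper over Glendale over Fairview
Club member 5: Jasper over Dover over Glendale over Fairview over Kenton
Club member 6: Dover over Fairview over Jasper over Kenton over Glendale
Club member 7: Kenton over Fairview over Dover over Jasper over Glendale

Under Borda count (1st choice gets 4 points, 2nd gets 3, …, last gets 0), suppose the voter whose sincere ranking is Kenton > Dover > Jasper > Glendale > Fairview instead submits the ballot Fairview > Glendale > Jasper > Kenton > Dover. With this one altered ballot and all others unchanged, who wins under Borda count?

Borda totals with the altered ballot: Jasper 14, Fairview 16, Dover 17, Glendale 10, Kenton 13.
The winner is unchanged: still Dover.

Dover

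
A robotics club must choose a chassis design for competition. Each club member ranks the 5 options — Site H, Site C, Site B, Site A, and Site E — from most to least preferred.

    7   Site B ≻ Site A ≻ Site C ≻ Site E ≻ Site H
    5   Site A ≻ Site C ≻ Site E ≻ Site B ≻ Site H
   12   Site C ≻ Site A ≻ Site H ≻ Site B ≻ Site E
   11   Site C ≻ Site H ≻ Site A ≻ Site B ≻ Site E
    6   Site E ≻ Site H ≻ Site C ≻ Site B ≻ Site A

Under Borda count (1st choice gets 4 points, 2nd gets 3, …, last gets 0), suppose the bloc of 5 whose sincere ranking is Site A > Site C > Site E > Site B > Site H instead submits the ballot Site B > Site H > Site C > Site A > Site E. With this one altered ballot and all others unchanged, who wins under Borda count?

Borda totals with the altered ballot: Site H 90, Site C 128, Site B 77, Site A 84, Site E 31.
The winner is unchanged: still Site C.

Site C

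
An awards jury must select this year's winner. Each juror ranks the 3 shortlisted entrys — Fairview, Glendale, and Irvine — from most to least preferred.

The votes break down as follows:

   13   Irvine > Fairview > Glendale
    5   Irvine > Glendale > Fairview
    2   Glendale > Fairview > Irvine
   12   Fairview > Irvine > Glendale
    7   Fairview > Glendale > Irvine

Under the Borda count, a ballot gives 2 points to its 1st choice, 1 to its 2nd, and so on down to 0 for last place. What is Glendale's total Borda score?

Borda scores:
  Fairview: 13·1 + 5·0 + 2·1 + 12·2 + 7·2 = 53
  Glendale: 13·0 + 5·1 + 2·2 + 12·0 + 7·1 = 16
  Irvine: 13·2 + 5·2 + 2·0 + 12·1 + 7·0 = 48

16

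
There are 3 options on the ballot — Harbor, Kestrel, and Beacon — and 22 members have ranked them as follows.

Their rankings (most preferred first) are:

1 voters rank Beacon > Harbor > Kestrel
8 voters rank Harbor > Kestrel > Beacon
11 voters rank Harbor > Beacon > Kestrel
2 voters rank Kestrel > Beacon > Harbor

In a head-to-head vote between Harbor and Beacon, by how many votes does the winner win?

16

Ballots ranking Harbor above Beacon: 8+11 = 19.
Ballots ranking Beacon above Harbor: 1+2 = 3.
Harbor wins 19–3, a margin of 16.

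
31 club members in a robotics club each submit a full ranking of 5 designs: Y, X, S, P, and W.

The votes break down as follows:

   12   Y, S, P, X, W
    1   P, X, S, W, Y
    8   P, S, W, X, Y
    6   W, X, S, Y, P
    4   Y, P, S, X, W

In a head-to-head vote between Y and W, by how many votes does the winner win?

1

Ballots ranking Y above W: 12+4 = 16.
Ballots ranking W above Y: 1+8+6 = 15.
Y wins 16–15, a margin of 1.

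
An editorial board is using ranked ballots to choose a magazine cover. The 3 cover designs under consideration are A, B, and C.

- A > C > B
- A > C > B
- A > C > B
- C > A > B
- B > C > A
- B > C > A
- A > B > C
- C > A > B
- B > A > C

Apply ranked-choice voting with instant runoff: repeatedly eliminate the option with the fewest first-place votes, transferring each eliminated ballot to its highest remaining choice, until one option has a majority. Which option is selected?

A

Round 1: A 4, B 3, C 2. C has the fewest and is eliminated.
Round 2: A 6, B 3. A has a majority.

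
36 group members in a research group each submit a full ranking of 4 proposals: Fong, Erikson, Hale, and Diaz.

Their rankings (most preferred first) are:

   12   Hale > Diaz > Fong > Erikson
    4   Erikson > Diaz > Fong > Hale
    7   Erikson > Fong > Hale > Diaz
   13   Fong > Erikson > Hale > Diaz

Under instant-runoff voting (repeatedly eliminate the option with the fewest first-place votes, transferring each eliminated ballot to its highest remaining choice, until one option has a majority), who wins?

Round 1: Fong 13, Hale 12, Erikson 11, Diaz 0. Diaz has the fewest and is eliminated.
Round 2: Fong 13, Hale 12, Erikson 11. Erikson has the fewest and is eliminated.
Round 3: Fong 24, Hale 12. Fong has a majority.

Fong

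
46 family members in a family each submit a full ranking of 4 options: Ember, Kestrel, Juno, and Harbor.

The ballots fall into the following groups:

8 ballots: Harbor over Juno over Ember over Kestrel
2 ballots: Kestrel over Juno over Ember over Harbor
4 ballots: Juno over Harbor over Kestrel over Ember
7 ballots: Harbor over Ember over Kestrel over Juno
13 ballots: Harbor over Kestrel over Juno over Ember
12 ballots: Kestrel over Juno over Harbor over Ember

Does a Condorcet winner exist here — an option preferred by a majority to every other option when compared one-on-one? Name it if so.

Harbor

Head-to-head results (46 voters total):
Ember vs Kestrel: Kestrel wins 31–15.
Ember vs Juno: Juno wins 39–7.
Ember vs Harbor: Harbor wins 44–2.
Kestrel vs Juno: Kestrel wins 34–12.
Kestrel vs Harbor: Harbor wins 32–14.
Juno vs Harbor: Harbor wins 28–18.
Harbor beats each rival — Ember (44–2), Kestrel (32–14), Juno (28–18) — so Harbor is the Condorcet winner.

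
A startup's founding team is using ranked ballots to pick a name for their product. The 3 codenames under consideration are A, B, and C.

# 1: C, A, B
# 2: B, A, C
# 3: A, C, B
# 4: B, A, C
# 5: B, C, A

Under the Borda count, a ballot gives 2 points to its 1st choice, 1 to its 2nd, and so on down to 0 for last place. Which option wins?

Borda scores:
  A: 1 + 1 + 2 + 1 + 0 = 5
  B: 0 + 2 + 0 + 2 + 2 = 6
  C: 2 + 0 + 1 + 0 + 1 = 4
B has the highest total.

B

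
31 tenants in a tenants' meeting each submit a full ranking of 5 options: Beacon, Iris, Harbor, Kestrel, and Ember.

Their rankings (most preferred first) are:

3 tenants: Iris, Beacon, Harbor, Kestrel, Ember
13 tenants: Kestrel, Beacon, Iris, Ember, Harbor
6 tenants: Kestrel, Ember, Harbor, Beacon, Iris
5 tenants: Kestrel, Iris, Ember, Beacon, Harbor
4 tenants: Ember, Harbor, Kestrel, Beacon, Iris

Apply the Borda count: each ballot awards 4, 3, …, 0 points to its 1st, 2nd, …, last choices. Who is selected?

Kestrel

Borda scores:
  Beacon: 3·3 + 13·3 + 6·1 + 5·1 + 4·1 = 63
  Iris: 3·4 + 13·2 + 6·0 + 5·3 + 4·0 = 53
  Harbor: 3·2 + 13·0 + 6·2 + 5·0 + 4·3 = 30
  Kestrel: 3·1 + 13·4 + 6·4 + 5·4 + 4·2 = 107
  Ember: 3·0 + 13·1 + 6·3 + 5·2 + 4·4 = 57
Kestrel has the highest total.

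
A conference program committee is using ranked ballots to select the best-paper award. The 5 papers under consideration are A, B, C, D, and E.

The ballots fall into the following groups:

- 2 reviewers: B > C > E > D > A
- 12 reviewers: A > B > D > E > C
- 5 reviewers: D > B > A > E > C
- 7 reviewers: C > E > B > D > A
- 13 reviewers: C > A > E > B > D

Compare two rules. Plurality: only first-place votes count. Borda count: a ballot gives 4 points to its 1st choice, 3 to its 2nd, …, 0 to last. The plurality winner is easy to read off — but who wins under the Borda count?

Plurality first-place counts: A 12, B 2, C 20, D 5, E 0 → C.
Borda totals: A 97, B 86, C 86, D 53, E 68 → A.

A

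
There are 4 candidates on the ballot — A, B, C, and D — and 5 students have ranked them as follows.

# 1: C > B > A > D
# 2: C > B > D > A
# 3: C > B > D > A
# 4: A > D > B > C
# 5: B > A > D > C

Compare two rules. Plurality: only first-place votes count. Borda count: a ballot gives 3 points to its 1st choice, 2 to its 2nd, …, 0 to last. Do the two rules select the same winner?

Plurality first-place counts: A 1, B 1, C 3, D 0 → C.
Borda totals: A 6, B 10, C 9, D 5 → B.
The two rules disagree: plurality picks C, Borda picks B.

No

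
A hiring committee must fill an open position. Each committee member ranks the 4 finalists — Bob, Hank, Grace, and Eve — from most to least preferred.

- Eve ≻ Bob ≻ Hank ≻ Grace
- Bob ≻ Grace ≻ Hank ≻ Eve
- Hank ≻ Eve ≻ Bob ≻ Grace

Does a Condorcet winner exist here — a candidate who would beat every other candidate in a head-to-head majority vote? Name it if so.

Head-to-head results (3 voters total):
Bob vs Hank: Bob wins 2–1.
Bob vs Grace: Bob wins 3–0.
Bob vs Eve: Eve wins 2–1.
Hank vs Grace: Hank wins 2–1.
Hank vs Eve: Hank wins 2–1.
Grace vs Eve: Eve wins 2–1.
No candidate beats all others: Bob beats Hank beats Eve beats Bob, a majority cycle.

No Condorcet winner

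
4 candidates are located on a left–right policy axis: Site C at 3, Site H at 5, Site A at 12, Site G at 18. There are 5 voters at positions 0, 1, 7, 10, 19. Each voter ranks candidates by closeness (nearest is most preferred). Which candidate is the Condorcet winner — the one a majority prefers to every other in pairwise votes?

Site H

With single-peaked preferences on a line, the Condorcet winner is the candidate closest to the median voter.
The median voter (position 7) is closest to Site H at 5.
Check: Site H vs Site A — voters closer to Site H: 3 of 5.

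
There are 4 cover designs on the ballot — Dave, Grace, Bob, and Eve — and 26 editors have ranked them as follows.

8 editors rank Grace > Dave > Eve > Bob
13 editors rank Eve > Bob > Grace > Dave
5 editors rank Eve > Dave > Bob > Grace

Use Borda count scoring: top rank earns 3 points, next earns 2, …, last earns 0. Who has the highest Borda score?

Eve

Borda scores:
  Dave: 8·2 + 13·0 + 5·2 = 26
  Grace: 8·3 + 13·1 + 5·0 = 37
  Bob: 8·0 + 13·2 + 5·1 = 31
  Eve: 8·1 + 13·3 + 5·3 = 62
Eve has the highest total.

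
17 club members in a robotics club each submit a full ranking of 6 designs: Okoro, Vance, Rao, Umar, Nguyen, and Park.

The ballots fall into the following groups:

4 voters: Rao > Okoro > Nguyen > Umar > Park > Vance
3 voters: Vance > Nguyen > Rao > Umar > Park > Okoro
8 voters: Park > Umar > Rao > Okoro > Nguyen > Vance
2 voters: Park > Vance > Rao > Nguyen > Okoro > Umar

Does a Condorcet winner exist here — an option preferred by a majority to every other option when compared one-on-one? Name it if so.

Park

Head-to-head results (17 voters total):
Okoro vs Vance: Okoro wins 12–5.
Okoro vs Rao: Rao wins 17–0.
Okoro vs Umar: Umar wins 11–6.
Okoro vs Nguyen: Okoro wins 12–5.
Okoro vs Park: Park wins 13–4.
Vance vs Rao: Rao wins 12–5.
Vance vs Umar: Umar wins 12–5.
Vance vs Nguyen: Nguyen wins 12–5.
Vance vs Park: Park wins 14–3.
Rao vs Umar: Rao wins 9–8.
Rao vs Nguyen: Rao wins 14–3.
Rao vs Park: Park wins 10–7.
Umar vs Nguyen: Nguyen wins 9–8.
Umar vs Park: Park wins 10–7.
Nguyen vs Park: Park wins 10–7.
Park beats each rival — Okoro (13–4), Vance (14–3), Rao (10–7), Umar (10–7), Nguyen (10–7) — so Park is the Condorcet winner.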